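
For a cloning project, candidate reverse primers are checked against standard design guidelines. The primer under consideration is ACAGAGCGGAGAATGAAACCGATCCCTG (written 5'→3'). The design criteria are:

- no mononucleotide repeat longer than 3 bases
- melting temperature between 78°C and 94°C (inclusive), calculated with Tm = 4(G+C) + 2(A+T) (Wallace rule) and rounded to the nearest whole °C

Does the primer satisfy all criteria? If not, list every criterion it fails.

Meets all criteria.

Base counts: A=10, T=3, G=8, C=7 (length 28).
homopolymer run: longest run = 3 ✓
Tm: Tm = 2·13 + 4·15 = 86°C ✓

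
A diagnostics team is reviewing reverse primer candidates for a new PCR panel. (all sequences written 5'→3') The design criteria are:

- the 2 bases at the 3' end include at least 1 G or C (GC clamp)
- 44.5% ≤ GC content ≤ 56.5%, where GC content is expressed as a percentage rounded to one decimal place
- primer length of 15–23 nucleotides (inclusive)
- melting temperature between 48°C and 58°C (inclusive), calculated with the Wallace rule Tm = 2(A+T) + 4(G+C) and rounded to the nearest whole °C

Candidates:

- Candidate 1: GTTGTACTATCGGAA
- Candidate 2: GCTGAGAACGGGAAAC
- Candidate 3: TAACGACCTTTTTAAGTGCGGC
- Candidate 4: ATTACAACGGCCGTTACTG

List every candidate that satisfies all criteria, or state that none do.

Candidate 2 and Candidate 4.

Candidate 1 (15 nt, A=4 T=5 G=4 C=2): 3' end AA has 0 G/C, need ≥1 ✗; GC 6/15 = 40.0%, outside 44.5–56.5% ✗; length 15 ✓; Tm = 2·9 + 4·6 = 42°C, outside 48–58°C ✗ — fails.
Candidate 2 (16 nt, A=6 T=1 G=6 C=3): 3' end AC has 1 G/C ✓; GC 9/16 = 56.3% ✓; length 16 ✓; Tm = 2·7 + 4·9 = 50°C ✓ — passes.
Candidate 3 (22 nt, A=5 T=7 G=5 C=5): 3' end GC has 2 G/C ✓; GC 10/22 = 45.5% ✓; length 22 ✓; Tm = 2·12 + 4·10 = 64°C, outside 48–58°C ✗ — fails.
Candidate 4 (19 nt, A=5 T=5 G=4 C=5): 3' end TG has 1 G/C ✓; GC 9/19 = 47.4% ✓; length 19 ✓; Tm = 2·10 + 4·9 = 56°C ✓ — passes.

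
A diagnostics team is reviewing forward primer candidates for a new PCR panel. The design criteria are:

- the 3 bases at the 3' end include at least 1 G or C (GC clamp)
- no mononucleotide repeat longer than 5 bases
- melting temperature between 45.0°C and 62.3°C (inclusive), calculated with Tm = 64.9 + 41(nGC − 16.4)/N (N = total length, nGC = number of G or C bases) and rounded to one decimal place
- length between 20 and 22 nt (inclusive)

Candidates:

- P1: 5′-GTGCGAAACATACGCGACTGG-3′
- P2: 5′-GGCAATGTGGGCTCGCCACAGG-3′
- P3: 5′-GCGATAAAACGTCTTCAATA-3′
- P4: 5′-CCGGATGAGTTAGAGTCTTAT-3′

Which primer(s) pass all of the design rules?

P1 and P2.

P1 (21 nt, A=6 T=3 G=7 C=5): 3' end TGG has 2 G/C ✓; longest run = 3 ✓; Tm = 64.9 + 41·(12 − 16.4)/21 = 56.3°C ✓; length 21 ✓ — passes.
P2 (22 nt, A=4 T=3 G=9 C=6): 3' end AGG has 2 G/C ✓; longest run = 3 ✓; Tm = 64.9 + 41·(15 − 16.4)/22 = 62.3°C ✓; length 22 ✓ — passes.
P3 (20 nt, A=8 T=5 G=3 C=4): 3' end ATA has 0 G/C, need ≥1 ✗; longest run = 4 ✓; Tm = 64.9 + 41·(7 − 16.4)/20 = 45.6°C ✓; length 20 ✓ — fails.
P4 (21 nt, A=5 T=7 G=6 C=3): 3' end TAT has 0 G/C, need ≥1 ✗; longest run = 2 ✓; Tm = 64.9 + 41·(9 − 16.4)/21 = 50.5°C ✓; length 21 ✓ — fails.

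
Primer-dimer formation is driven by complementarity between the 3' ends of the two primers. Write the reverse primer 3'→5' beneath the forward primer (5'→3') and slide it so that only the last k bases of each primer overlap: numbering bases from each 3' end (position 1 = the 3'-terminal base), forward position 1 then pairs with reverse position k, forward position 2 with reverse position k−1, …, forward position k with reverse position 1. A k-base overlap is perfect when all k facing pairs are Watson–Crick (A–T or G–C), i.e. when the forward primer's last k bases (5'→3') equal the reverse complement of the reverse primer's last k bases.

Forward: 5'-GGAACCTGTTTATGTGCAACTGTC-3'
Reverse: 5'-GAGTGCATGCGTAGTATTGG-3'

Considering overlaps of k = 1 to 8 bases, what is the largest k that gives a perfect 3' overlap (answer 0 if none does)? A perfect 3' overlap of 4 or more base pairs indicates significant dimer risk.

Longest perfect overlap: 1 complementary base pair; below the dimer-risk threshold (threshold 4).

Last 8 bases (5'→3') — forward …CAACTGTC, reverse …AGTATTGG.
Reverse complement of the reverse primer's last 8 bases: CCAATACT; its first k bases are the reverse complement of the reverse primer's last k bases, so a perfect k-base overlap needs the forward primer's last k bases to equal them.
Comparing (forward last k vs required): k=1: C vs C ✓; k=2: TC vs CC ✗; k=3: GTC vs CCA ✗; k=4: TGTC vs CCAA ✗; k=5: CTGTC vs CCAAT ✗; k=6: ACTGTC vs CCAATA ✗; k=7: AACTGTC vs CCAATAC ✗; k=8: CAACTGTC vs CCAATACT ✗.
Only k = 1 is perfect, so the longest perfect 3' overlap is 1.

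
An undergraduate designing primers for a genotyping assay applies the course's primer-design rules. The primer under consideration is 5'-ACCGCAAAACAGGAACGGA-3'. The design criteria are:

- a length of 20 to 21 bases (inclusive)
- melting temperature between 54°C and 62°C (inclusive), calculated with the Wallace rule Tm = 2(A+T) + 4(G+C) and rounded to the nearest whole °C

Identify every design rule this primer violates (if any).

Fails: length.

Base counts: A=9, T=0, G=5, C=5 (length 19).
length: length 19, outside 20–21 ✗
Tm: Tm = 2·9 + 4·10 = 58°C ✓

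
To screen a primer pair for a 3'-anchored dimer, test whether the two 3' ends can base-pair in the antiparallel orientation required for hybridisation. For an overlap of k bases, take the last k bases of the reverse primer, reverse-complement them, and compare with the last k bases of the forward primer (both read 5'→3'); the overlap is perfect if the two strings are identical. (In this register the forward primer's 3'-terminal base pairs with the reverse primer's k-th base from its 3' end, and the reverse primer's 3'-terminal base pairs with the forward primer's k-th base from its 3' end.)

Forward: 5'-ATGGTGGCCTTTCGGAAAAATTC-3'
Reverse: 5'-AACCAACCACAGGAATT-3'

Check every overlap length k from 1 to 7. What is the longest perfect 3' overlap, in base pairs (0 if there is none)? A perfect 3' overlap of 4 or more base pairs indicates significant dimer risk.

Last 7 bases (5'→3') — forward …AAAATTC, reverse …AGGAATT.
Reverse complement of the reverse primer's last 7 bases: AATTCCT; its first k bases are the reverse complement of the reverse primer's last k bases, so a perfect k-base overlap needs the forward primer's last k bases to equal them.
Comparing (forward last k vs required): k=1: C vs A ✗; k=2: TC vs AA ✗; k=3: TTC vs AAT ✗; k=4: ATTC vs AATT ✗; k=5: AATTC vs AATTC ✓; k=6: AAATTC vs AATTCC ✗; k=7: AAAATTC vs AATTCCT ✗.
Only k = 5 is perfect, so the longest perfect 3' overlap is 5.

Longest perfect overlap: 5 complementary base pairs; significant dimer risk (threshold 4).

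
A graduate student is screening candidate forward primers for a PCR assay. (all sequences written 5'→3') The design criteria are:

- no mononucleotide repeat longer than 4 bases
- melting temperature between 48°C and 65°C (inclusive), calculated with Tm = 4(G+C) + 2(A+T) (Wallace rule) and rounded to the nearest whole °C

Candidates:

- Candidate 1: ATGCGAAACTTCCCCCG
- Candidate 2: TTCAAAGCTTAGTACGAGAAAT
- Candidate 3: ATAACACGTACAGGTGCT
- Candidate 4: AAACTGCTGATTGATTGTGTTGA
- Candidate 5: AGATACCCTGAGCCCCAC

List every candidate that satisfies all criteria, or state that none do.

Candidate 1 (17 nt, A=4 T=3 G=3 C=7): longest run = 5, exceeds 4 ✗; Tm = 2·7 + 4·10 = 54°C ✓ — fails.
Candidate 2 (22 nt, A=9 T=6 G=4 C=3): longest run = 3 ✓; Tm = 2·15 + 4·7 = 58°C ✓ — passes.
Candidate 3 (18 nt, A=6 T=4 G=4 C=4): longest run = 2 ✓; Tm = 2·10 + 4·8 = 52°C ✓ — passes.
Candidate 4 (23 nt, A=6 T=9 G=6 C=2): longest run = 3 ✓; Tm = 2·15 + 4·8 = 62°C ✓ — passes.
Candidate 5 (18 nt, A=5 T=2 G=3 C=8): longest run = 4 ✓; Tm = 2·7 + 4·11 = 58°C ✓ — passes.

Candidate 2, Candidate 3, Candidate 4 and Candidate 5.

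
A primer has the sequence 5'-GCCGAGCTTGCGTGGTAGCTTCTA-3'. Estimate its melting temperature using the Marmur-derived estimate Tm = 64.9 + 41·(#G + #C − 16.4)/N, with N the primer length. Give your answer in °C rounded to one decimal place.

Base counts: A=3, T=7, G=8, C=6; G+C = 14, N = 24.
Tm = 64.9 + 41·(14 − 16.4)/24 = 64.9 + -98.40/24 = 60.8°C.

60.8°C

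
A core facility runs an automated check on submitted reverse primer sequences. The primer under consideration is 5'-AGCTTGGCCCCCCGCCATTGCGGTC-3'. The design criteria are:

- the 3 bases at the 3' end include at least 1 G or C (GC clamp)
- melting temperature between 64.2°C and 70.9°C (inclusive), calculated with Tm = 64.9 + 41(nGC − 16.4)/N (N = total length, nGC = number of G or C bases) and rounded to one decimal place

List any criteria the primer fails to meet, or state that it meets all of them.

Base counts: A=2, T=5, G=7, C=11 (length 25).
GC clamp: 3' end GTC has 2 G/C ✓
Tm: Tm = 64.9 + 41·(18 − 16.4)/25 = 67.5°C ✓

Meets all criteria.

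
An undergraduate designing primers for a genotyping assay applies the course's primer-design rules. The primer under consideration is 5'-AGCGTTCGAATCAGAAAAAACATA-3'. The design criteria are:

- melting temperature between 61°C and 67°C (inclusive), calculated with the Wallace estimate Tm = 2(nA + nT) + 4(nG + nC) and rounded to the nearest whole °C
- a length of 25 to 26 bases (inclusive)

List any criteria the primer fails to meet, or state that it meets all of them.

Fails: length.

Base counts: A=12, T=4, G=4, C=4 (length 24).
Tm: Tm = 2·16 + 4·8 = 64°C ✓
length: length 24, outside 25–26 ✗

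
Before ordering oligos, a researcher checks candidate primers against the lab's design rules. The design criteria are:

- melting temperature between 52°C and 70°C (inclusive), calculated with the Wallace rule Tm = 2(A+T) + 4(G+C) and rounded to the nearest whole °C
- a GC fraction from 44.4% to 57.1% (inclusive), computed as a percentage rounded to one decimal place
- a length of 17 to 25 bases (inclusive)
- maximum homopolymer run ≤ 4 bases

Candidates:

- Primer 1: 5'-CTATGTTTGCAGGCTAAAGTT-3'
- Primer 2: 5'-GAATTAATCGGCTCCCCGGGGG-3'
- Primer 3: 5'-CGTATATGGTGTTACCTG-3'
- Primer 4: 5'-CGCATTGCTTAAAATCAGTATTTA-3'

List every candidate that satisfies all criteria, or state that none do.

Primer 1 (21 nt, A=5 T=8 G=5 C=3): Tm = 2·13 + 4·8 = 58°C ✓; GC 8/21 = 38.1%, outside 44.4–57.1% ✗; length 21 ✓; longest run = 3 ✓ — fails.
Primer 2 (22 nt, A=4 T=4 G=8 C=6): Tm = 2·8 + 4·14 = 72°C, outside 52–70°C ✗; GC 14/22 = 63.6%, outside 44.4–57.1% ✗; length 22 ✓; longest run = 5, exceeds 4 ✗ — fails.
Primer 3 (18 nt, A=3 T=7 G=5 C=3): Tm = 2·10 + 4·8 = 52°C ✓; GC 8/18 = 44.4% ✓; length 18 ✓; longest run = 2 ✓ — passes.
Primer 4 (24 nt, A=8 T=9 G=3 C=4): Tm = 2·17 + 4·7 = 62°C ✓; GC 7/24 = 29.2%, outside 44.4–57.1% ✗; length 24 ✓; longest run = 4 ✓ — fails.

Primer 3 only.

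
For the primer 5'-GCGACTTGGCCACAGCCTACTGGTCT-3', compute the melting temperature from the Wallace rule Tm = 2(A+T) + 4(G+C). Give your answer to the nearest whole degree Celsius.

84°C

Base counts: A=4, T=6, G=7, C=9 (length 26).
Tm = 2·(4+6) + 4·(7+9) = 2·10 + 4·16 = 20 + 64 = 84°C.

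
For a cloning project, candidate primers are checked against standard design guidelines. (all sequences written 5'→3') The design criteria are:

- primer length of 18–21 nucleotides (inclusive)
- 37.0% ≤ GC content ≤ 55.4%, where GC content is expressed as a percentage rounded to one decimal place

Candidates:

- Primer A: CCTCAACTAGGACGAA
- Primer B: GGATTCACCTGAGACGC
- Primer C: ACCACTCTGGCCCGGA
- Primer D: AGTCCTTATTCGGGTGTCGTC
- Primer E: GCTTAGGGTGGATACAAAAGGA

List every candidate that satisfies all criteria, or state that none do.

Primer D only.

Primer A (16 nt, A=6 T=2 G=3 C=5): length 16, outside 18–21 ✗; GC 8/16 = 50.0% ✓ — fails.
Primer B (17 nt, A=4 T=3 G=5 C=5): length 17, outside 18–21 ✗; GC 10/17 = 58.8%, outside 37.0–55.4% ✗ — fails.
Primer C (16 nt, A=3 T=2 G=4 C=7): length 16, outside 18–21 ✗; GC 11/16 = 68.8%, outside 37.0–55.4% ✗ — fails.
Primer D (21 nt, A=2 T=8 G=6 C=5): length 21 ✓; GC 11/21 = 52.4% ✓ — passes.
Primer E (22 nt, A=8 T=4 G=8 C=2): length 22, outside 18–21 ✗; GC 10/22 = 45.5% ✓ — fails.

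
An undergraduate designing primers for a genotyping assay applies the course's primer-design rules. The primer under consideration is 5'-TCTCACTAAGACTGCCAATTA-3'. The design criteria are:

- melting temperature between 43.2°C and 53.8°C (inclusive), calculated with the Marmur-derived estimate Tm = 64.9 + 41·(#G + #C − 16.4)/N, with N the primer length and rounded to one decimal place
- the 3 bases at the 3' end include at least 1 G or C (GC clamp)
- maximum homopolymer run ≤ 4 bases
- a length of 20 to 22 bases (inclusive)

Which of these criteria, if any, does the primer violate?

Base counts: A=7, T=6, G=2, C=6 (length 21).
Tm: Tm = 64.9 + 41·(8 − 16.4)/21 = 48.5°C ✓
GC clamp: 3' end TTA has 0 G/C, need ≥1 ✗
homopolymer run: longest run = 2 ✓
length: length 21 ✓

Fails: GC clamp.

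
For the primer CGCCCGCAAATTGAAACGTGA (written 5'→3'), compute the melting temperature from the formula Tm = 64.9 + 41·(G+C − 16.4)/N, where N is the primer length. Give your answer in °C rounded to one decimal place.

Base counts: A=7, T=3, G=5, C=6; G+C = 11, N = 21.
Tm = 64.9 + 41·(11 − 16.4)/21 = 64.9 + -221.40/21 = 54.4°C.

54.4°C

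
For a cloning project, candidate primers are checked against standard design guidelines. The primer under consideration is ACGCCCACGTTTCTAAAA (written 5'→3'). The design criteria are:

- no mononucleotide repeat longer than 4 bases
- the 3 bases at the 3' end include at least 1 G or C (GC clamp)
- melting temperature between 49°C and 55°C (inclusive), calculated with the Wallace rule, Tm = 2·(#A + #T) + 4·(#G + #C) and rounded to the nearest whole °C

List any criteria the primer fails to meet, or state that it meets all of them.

Base counts: A=6, T=4, G=2, C=6 (length 18).
homopolymer run: longest run = 4 ✓
GC clamp: 3' end AAA has 0 G/C, need ≥1 ✗
Tm: Tm = 2·10 + 4·8 = 52°C ✓

Fails: GC clamp.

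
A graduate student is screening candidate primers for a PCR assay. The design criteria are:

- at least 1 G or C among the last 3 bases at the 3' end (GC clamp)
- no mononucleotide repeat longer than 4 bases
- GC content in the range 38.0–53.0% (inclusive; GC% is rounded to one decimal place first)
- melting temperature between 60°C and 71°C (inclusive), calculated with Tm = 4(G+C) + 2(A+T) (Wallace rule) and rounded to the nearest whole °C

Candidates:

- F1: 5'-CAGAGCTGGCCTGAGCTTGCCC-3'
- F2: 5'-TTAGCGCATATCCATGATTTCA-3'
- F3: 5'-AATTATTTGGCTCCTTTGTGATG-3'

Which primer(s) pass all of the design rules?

F1 (22 nt, A=3 T=4 G=7 C=8): 3' end CCC has 3 G/C ✓; longest run = 3 ✓; GC 15/22 = 68.2%, outside 38.0–53.0% ✗; Tm = 2·7 + 4·15 = 74°C, outside 60–71°C ✗ — fails.
F2 (22 nt, A=6 T=8 G=3 C=5): 3' end TCA has 1 G/C ✓; longest run = 3 ✓; GC 8/22 = 36.4%, outside 38.0–53.0% ✗; Tm = 2·14 + 4·8 = 60°C ✓ — fails.
F3 (23 nt, A=4 T=11 G=5 C=3): 3' end ATG has 1 G/C ✓; longest run = 3 ✓; GC 8/23 = 34.8%, outside 38.0–53.0% ✗; Tm = 2·15 + 4·8 = 62°C ✓ — fails.

None of the candidates satisfy all criteria.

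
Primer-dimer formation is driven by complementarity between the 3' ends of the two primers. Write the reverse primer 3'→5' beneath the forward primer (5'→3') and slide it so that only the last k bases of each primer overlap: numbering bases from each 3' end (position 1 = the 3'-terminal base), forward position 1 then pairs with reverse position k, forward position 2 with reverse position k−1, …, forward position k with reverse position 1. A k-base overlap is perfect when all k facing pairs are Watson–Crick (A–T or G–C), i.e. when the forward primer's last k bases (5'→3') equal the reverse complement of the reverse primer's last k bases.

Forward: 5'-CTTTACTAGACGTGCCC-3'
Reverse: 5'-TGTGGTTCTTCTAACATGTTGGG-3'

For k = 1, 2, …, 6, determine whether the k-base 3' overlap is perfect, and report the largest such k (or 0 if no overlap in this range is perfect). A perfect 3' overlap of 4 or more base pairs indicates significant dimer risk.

Last 6 bases (5'→3') — forward …GTGCCC, reverse …GTTGGG.
Reverse complement of the reverse primer's last 6 bases: CCCAAC; its first k bases are the reverse complement of the reverse primer's last k bases, so a perfect k-base overlap needs the forward primer's last k bases to equal them.
Comparing (forward last k vs required): k=1: C vs C ✓; k=2: CC vs CC ✓; k=3: CCC vs CCC ✓; k=4: GCCC vs CCCA ✗; k=5: TGCCC vs CCCAA ✗; k=6: GTGCCC vs CCCAAC ✗.
Perfect overlaps at k = 1, 2, 3; the largest is 3.

Longest perfect overlap: 3 complementary base pairs; below the dimer-risk threshold (threshold 4).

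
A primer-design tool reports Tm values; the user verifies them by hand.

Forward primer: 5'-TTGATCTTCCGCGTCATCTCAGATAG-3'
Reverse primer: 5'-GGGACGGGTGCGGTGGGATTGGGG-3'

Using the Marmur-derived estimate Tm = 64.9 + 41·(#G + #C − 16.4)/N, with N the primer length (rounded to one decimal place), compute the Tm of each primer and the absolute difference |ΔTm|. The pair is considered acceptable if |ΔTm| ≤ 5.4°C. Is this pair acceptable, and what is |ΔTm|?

Forward: G+C = 12, N = 26 → Tm = 64.9 + 41·(12 − 16.4)/26 = 58.0°C.
Reverse: G+C = 18, N = 24 → Tm = 64.9 + 41·(18 − 16.4)/24 = 67.6°C.
|ΔTm| = |58.0 − 67.6| = 9.6°C, > 5.4°C.

|ΔTm| = 9.6°C; the pair is not acceptable.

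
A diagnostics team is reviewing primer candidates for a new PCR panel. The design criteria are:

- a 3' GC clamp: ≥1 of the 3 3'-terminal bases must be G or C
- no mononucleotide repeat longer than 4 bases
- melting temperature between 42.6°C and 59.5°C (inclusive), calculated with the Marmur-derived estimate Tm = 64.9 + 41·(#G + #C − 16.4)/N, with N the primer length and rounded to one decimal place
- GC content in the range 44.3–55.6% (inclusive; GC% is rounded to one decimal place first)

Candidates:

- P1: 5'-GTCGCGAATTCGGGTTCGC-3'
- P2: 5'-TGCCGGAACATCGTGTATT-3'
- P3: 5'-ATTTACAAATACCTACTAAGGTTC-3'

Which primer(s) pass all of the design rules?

P1 (19 nt, A=2 T=5 G=7 C=5): 3' end CGC has 3 G/C ✓; longest run = 3 ✓; Tm = 64.9 + 41·(12 − 16.4)/19 = 55.4°C ✓; GC 12/19 = 63.2%, outside 44.3–55.6% ✗ — fails.
P2 (19 nt, A=4 T=6 G=5 C=4): 3' end ATT has 0 G/C, need ≥1 ✗; longest run = 2 ✓; Tm = 64.9 + 41·(9 − 16.4)/19 = 48.9°C ✓; GC 9/19 = 47.4% ✓ — fails.
P3 (24 nt, A=9 T=8 G=2 C=5): 3' end TTC has 1 G/C ✓; longest run = 3 ✓; Tm = 64.9 + 41·(7 − 16.4)/24 = 48.8°C ✓; GC 7/24 = 29.2%, outside 44.3–55.6% ✗ — fails.

None of the candidates satisfy all criteria.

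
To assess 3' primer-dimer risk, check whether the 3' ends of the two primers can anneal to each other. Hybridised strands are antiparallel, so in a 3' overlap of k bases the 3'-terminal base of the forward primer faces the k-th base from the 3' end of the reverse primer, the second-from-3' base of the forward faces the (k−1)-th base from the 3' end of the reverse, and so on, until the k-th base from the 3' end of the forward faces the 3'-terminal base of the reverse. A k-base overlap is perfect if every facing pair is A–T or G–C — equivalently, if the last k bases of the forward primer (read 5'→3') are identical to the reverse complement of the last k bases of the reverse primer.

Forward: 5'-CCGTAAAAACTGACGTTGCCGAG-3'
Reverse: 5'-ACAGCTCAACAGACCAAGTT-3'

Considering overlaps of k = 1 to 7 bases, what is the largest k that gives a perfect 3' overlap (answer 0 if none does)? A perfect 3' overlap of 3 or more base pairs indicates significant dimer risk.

Last 7 bases (5'→3') — forward …TGCCGAG, reverse …CCAAGTT.
Reverse complement of the reverse primer's last 7 bases: AACTTGG; its first k bases are the reverse complement of the reverse primer's last k bases, so a perfect k-base overlap needs the forward primer's last k bases to equal them.
Comparing (forward last k vs required): k=1: G vs A ✗; k=2: AG vs AA ✗; k=3: GAG vs AAC ✗; k=4: CGAG vs AACT ✗; k=5: CCGAG vs AACTT ✗; k=6: GCCGAG vs AACTTG ✗; k=7: TGCCGAG vs AACTTGG ✗.
No overlap length from 1 to 7 is perfect, so the longest perfect 3' overlap is 0.

Longest perfect overlap: 0 complementary base pairs; below the dimer-risk threshold (threshold 3).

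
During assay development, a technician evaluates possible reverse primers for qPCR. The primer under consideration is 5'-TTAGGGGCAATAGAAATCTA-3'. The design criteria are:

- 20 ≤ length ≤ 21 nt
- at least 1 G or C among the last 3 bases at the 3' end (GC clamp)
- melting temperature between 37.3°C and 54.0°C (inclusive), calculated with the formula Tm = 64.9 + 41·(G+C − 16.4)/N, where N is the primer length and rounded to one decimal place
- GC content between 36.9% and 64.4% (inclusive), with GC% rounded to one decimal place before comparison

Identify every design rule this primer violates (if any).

Fails: GC content.

Base counts: A=8, T=5, G=5, C=2 (length 20).
length: length 20 ✓
GC clamp: 3' end CTA has 1 G/C ✓
Tm: Tm = 64.9 + 41·(7 − 16.4)/20 = 45.6°C ✓
GC content: GC 7/20 = 35.0%, outside 36.9–64.4% ✗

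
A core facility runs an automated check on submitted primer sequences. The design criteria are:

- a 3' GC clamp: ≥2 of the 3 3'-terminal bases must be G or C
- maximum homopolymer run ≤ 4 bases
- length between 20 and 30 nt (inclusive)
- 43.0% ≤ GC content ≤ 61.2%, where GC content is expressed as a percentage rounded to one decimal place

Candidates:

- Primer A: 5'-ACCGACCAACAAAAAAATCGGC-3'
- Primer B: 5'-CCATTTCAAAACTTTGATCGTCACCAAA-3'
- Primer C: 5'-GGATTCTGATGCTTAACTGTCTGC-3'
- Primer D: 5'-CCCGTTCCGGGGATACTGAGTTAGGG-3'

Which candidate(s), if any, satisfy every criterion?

Primer A (22 nt, A=11 T=1 G=3 C=7): 3' end GGC has 3 G/C ✓; longest run = 7, exceeds 4 ✗; length 22 ✓; GC 10/22 = 45.5% ✓ — fails.
Primer B (28 nt, A=10 T=8 G=2 C=8): 3' end AAA has 0 G/C, need ≥2 ✗; longest run = 4 ✓; length 28 ✓; GC 10/28 = 35.7%, outside 43.0–61.2% ✗ — fails.
Primer C (24 nt, A=4 T=9 G=6 C=5): 3' end TGC has 2 G/C ✓; longest run = 2 ✓; length 24 ✓; GC 11/24 = 45.8% ✓ — passes.
Primer D (26 nt, A=4 T=6 G=10 C=6): 3' end GGG has 3 G/C ✓; longest run = 4 ✓; length 26 ✓; GC 16/26 = 61.5%, outside 43.0–61.2% ✗ — fails.

Primer C only.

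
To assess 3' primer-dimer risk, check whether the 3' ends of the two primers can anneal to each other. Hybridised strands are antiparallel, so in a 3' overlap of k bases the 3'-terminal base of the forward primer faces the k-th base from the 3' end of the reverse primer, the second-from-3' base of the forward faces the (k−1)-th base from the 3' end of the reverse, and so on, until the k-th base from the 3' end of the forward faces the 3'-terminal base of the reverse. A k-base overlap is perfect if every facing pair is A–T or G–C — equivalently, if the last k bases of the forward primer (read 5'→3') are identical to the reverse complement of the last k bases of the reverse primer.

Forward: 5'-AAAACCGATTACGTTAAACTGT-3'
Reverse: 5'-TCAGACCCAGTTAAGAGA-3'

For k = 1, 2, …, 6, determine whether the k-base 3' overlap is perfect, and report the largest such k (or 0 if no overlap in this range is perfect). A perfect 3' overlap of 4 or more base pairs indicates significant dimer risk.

Longest perfect overlap: 1 complementary base pair; below the dimer-risk threshold (threshold 4).

Last 6 bases (5'→3') — forward …AACTGT, reverse …AAGAGA.
Reverse complement of the reverse primer's last 6 bases: TCTCTT; its first k bases are the reverse complement of the reverse primer's last k bases, so a perfect k-base overlap needs the forward primer's last k bases to equal them.
Comparing (forward last k vs required): k=1: T vs T ✓; k=2: GT vs TC ✗; k=3: TGT vs TCT ✗; k=4: CTGT vs TCTC ✗; k=5: ACTGT vs TCTCT ✗; k=6: AACTGT vs TCTCTT ✗.
Only k = 1 is perfect, so the longest perfect 3' overlap is 1.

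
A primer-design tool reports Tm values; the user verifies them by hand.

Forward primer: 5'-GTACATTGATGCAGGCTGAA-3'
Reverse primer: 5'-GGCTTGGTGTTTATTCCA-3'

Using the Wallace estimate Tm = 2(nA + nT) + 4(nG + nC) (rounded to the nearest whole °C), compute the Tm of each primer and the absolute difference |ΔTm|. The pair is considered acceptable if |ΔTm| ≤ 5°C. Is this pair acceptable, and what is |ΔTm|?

|ΔTm| = 6°C; the pair is not acceptable.

Forward: A=6 T=5 G=6 C=3 → Tm = 2·11 + 4·9 = 58°C.
Reverse: A=2 T=8 G=5 C=3 → Tm = 2·10 + 4·8 = 52°C.
|ΔTm| = |58 − 52| = 6°C, > 5°C.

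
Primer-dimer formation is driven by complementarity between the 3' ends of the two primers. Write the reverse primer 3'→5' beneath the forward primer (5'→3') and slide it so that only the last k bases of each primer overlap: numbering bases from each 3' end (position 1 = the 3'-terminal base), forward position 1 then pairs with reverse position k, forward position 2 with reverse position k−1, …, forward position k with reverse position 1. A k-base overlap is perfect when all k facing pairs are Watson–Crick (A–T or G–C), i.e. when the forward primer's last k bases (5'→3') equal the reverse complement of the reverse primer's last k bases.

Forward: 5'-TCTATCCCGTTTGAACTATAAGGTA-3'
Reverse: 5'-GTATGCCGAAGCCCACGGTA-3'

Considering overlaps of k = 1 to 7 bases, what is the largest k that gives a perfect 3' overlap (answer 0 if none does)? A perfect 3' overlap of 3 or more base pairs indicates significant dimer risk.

Last 7 bases (5'→3') — forward …TAAGGTA, reverse …CACGGTA.
Reverse complement of the reverse primer's last 7 bases: TACCGTG; its first k bases are the reverse complement of the reverse primer's last k bases, so a perfect k-base overlap needs the forward primer's last k bases to equal them.
Comparing (forward last k vs required): k=1: A vs T ✗; k=2: TA vs TA ✓; k=3: GTA vs TAC ✗; k=4: GGTA vs TACC ✗; k=5: AGGTA vs TACCG ✗; k=6: AAGGTA vs TACCGT ✗; k=7: TAAGGTA vs TACCGTG ✗.
Only k = 2 is perfect, so the longest perfect 3' overlap is 2.

Longest perfect overlap: 2 complementary base pairs; below the dimer-risk threshold (threshold 3).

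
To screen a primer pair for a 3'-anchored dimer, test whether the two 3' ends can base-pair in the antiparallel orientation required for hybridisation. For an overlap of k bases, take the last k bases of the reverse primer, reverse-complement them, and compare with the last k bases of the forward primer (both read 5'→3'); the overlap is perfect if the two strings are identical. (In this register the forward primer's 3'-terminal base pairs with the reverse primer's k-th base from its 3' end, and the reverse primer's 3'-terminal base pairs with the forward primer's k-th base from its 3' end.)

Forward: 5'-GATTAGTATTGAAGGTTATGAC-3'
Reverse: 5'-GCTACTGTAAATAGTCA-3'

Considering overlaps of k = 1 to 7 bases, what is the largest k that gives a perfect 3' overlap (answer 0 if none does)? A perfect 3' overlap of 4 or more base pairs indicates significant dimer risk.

Longest perfect overlap: 4 complementary base pairs; significant dimer risk (threshold 4).

Last 7 bases (5'→3') — forward …TTATGAC, reverse …ATAGTCA.
Reverse complement of the reverse primer's last 7 bases: TGACTAT; its first k bases are the reverse complement of the reverse primer's last k bases, so a perfect k-base overlap needs the forward primer's last k bases to equal them.
Comparing (forward last k vs required): k=1: C vs T ✗; k=2: AC vs TG ✗; k=3: GAC vs TGA ✗; k=4: TGAC vs TGAC ✓; k=5: ATGAC vs TGACT ✗; k=6: TATGAC vs TGACTA ✗; k=7: TTATGAC vs TGACTAT ✗.
Only k = 4 is perfect, so the longest perfect 3' overlap is 4.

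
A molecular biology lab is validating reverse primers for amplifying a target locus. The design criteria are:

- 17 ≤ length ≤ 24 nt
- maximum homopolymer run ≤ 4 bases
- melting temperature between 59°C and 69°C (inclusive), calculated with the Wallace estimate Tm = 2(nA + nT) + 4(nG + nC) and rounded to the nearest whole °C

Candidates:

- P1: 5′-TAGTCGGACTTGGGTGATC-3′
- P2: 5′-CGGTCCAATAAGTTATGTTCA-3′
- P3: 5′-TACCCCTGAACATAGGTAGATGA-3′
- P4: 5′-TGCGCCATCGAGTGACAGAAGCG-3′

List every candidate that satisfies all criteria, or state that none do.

P3 only.

P1 (19 nt, A=3 T=6 G=7 C=3): length 19 ✓; longest run = 3 ✓; Tm = 2·9 + 4·10 = 58°C, outside 59–69°C ✗ — fails.
P2 (21 nt, A=6 T=7 G=4 C=4): length 21 ✓; longest run = 2 ✓; Tm = 2·13 + 4·8 = 58°C, outside 59–69°C ✗ — fails.
P3 (23 nt, A=8 T=5 G=5 C=5): length 23 ✓; longest run = 4 ✓; Tm = 2·13 + 4·10 = 66°C ✓ — passes.
P4 (23 nt, A=6 T=3 G=8 C=6): length 23 ✓; longest run = 2 ✓; Tm = 2·9 + 4·14 = 74°C, outside 59–69°C ✗ — fails.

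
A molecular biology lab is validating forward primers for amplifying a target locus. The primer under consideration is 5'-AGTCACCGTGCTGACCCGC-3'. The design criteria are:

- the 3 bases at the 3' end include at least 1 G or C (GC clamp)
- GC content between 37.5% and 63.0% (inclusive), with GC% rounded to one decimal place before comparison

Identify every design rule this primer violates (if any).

Fails: GC content.

Base counts: A=3, T=3, G=5, C=8 (length 19).
GC clamp: 3' end CGC has 3 G/C ✓
GC content: GC 13/19 = 68.4%, outside 37.5–63.0% ✗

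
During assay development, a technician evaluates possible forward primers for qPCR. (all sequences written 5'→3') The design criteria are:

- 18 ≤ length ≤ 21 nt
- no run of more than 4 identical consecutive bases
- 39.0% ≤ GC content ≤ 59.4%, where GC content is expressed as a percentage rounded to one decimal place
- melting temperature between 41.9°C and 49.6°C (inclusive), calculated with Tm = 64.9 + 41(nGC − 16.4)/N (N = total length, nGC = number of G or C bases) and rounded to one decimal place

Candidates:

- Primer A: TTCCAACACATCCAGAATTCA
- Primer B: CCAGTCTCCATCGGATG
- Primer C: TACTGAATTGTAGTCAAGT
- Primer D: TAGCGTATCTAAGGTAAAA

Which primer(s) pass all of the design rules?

Primer A (21 nt, A=8 T=5 G=1 C=7): length 21 ✓; longest run = 2 ✓; GC 8/21 = 38.1%, outside 39.0–59.4% ✗; Tm = 64.9 + 41·(8 − 16.4)/21 = 48.5°C ✓ — fails.
Primer B (17 nt, A=3 T=4 G=4 C=6): length 17, outside 18–21 ✗; longest run = 2 ✓; GC 10/17 = 58.8% ✓; Tm = 64.9 + 41·(10 − 16.4)/17 = 49.5°C ✓ — fails.
Primer C (19 nt, A=6 T=7 G=4 C=2): length 19 ✓; longest run = 2 ✓; GC 6/19 = 31.6%, outside 39.0–59.4% ✗; Tm = 64.9 + 41·(6 − 16.4)/19 = 42.5°C ✓ — fails.
Primer D (19 nt, A=8 T=5 G=4 C=2): length 19 ✓; longest run = 4 ✓; GC 6/19 = 31.6%, outside 39.0–59.4% ✗; Tm = 64.9 + 41·(6 − 16.4)/19 = 42.5°C ✓ — fails.

None of the candidates satisfy all criteria.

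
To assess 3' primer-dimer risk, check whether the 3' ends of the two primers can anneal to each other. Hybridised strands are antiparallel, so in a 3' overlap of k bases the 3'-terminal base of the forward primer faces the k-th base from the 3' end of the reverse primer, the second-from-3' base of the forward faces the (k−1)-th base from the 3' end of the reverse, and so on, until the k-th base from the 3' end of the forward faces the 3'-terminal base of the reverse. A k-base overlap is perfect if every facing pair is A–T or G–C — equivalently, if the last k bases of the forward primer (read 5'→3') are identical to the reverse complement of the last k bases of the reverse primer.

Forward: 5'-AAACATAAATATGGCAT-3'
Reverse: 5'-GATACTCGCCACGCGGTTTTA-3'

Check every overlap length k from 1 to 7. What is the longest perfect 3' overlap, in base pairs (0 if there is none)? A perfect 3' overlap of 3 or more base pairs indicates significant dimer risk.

Longest perfect overlap: 1 complementary base pair; below the dimer-risk threshold (threshold 3).

Last 7 bases (5'→3') — forward …ATGGCAT, reverse …GGTTTTA.
Reverse complement of the reverse primer's last 7 bases: TAAAACC; its first k bases are the reverse complement of the reverse primer's last k bases, so a perfect k-base overlap needs the forward primer's last k bases to equal them.
Comparing (forward last k vs required): k=1: T vs T ✓; k=2: AT vs TA ✗; k=3: CAT vs TAA ✗; k=4: GCAT vs TAAA ✗; k=5: GGCAT vs TAAAA ✗; k=6: TGGCAT vs TAAAAC ✗; k=7: ATGGCAT vs TAAAACC ✗.
Only k = 1 is perfect, so the longest perfect 3' overlap is 1.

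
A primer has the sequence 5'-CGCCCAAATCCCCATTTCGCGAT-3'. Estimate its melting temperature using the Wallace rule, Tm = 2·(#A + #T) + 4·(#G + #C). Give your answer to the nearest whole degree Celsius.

72°C

Base counts: A=5, T=5, G=3, C=10 (length 23).
Tm = 2·(5+5) + 4·(3+10) = 2·10 + 4·13 = 20 + 52 = 72°C.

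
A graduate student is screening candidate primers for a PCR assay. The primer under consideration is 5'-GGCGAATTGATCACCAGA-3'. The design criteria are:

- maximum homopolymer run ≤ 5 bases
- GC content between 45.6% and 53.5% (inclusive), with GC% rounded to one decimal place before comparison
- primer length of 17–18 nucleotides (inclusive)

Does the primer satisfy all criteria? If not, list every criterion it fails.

Meets all criteria.

Base counts: A=6, T=3, G=5, C=4 (length 18).
homopolymer run: longest run = 2 ✓
GC content: GC 9/18 = 50.0% ✓
length: length 18 ✓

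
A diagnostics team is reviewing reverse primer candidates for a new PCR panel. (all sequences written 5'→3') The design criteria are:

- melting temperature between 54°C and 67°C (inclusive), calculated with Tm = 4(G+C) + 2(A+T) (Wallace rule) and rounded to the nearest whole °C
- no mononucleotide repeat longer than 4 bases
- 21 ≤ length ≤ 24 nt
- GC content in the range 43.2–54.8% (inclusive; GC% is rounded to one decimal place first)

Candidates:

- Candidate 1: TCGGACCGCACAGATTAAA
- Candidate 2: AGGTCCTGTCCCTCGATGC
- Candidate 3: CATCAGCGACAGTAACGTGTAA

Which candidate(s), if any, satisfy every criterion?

Candidate 1 (19 nt, A=7 T=3 G=4 C=5): Tm = 2·10 + 4·9 = 56°C ✓; longest run = 3 ✓; length 19, outside 21–24 ✗; GC 9/19 = 47.4% ✓ — fails.
Candidate 2 (19 nt, A=2 T=5 G=5 C=7): Tm = 2·7 + 4·12 = 62°C ✓; longest run = 3 ✓; length 19, outside 21–24 ✗; GC 12/19 = 63.2%, outside 43.2–54.8% ✗ — fails.
Candidate 3 (22 nt, A=8 T=4 G=5 C=5): Tm = 2·12 + 4·10 = 64°C ✓; longest run = 2 ✓; length 22 ✓; GC 10/22 = 45.5% ✓ — passes.

Candidate 3 only.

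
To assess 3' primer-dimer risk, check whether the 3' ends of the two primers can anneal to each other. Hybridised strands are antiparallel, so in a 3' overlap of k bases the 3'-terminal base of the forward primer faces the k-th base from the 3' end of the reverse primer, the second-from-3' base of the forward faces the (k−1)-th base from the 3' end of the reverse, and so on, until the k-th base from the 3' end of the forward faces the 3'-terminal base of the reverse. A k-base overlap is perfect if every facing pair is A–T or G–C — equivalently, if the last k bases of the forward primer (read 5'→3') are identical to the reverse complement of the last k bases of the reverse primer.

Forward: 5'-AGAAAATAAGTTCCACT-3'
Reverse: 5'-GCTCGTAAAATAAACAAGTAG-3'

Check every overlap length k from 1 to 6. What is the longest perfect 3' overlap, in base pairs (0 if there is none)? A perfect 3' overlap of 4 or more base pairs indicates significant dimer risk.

Longest perfect overlap: 2 complementary base pairs; below the dimer-risk threshold (threshold 4).

Last 6 bases (5'→3') — forward …TCCACT, reverse …AAGTAG.
Reverse complement of the reverse primer's last 6 bases: CTACTT; its first k bases are the reverse complement of the reverse primer's last k bases, so a perfect k-base overlap needs the forward primer's last k bases to equal them.
Comparing (forward last k vs required): k=1: T vs C ✗; k=2: CT vs CT ✓; k=3: ACT vs CTA ✗; k=4: CACT vs CTAC ✗; k=5: CCACT vs CTACT ✗; k=6: TCCACT vs CTACTT ✗.
Only k = 2 is perfect, so the longest perfect 3' overlap is 2.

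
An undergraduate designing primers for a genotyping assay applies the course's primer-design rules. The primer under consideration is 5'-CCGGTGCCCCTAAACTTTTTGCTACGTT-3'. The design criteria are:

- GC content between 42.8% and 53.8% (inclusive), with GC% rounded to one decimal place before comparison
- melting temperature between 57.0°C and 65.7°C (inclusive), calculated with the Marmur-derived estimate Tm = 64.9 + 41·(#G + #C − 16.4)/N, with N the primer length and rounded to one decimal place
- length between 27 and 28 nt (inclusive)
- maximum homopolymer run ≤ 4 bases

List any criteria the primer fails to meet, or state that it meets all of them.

Base counts: A=4, T=10, G=5, C=9 (length 28).
GC content: GC 14/28 = 50.0% ✓
Tm: Tm = 64.9 + 41·(14 − 16.4)/28 = 61.4°C ✓
length: length 28 ✓
homopolymer run: longest run = 5, exceeds 4 ✗

Fails: homopolymer run.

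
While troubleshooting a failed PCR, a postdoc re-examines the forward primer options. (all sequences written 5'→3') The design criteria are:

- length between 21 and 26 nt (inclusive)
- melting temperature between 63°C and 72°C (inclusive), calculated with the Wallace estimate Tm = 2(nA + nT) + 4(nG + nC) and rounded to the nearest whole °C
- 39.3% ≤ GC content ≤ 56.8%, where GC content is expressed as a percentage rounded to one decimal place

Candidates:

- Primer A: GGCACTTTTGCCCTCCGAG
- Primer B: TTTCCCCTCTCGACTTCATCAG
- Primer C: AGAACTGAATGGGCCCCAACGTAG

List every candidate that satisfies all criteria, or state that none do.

Primer B only.

Primer A (19 nt, A=2 T=5 G=5 C=7): length 19, outside 21–26 ✗; Tm = 2·7 + 4·12 = 62°C, outside 63–72°C ✗; GC 12/19 = 63.2%, outside 39.3–56.8% ✗ — fails.
Primer B (22 nt, A=3 T=8 G=2 C=9): length 22 ✓; Tm = 2·11 + 4·11 = 66°C ✓; GC 11/22 = 50.0% ✓ — passes.
Primer C (24 nt, A=8 T=3 G=7 C=6): length 24 ✓; Tm = 2·11 + 4·13 = 74°C, outside 63–72°C ✗; GC 13/24 = 54.2% ✓ — fails.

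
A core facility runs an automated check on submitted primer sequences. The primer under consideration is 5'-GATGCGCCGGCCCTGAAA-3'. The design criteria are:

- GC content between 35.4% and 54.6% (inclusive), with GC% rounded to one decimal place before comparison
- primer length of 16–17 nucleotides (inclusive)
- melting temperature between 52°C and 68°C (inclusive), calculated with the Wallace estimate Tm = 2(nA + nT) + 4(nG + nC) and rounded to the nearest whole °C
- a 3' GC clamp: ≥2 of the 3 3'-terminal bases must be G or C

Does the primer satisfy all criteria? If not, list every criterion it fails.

Fails: GC content, length, GC clamp.

Base counts: A=4, T=2, G=6, C=6 (length 18).
GC content: GC 12/18 = 66.7%, outside 35.4–54.6% ✗
length: length 18, outside 16–17 ✗
Tm: Tm = 2·6 + 4·12 = 60°C ✓
GC clamp: 3' end AAA has 0 G/C, need ≥2 ✗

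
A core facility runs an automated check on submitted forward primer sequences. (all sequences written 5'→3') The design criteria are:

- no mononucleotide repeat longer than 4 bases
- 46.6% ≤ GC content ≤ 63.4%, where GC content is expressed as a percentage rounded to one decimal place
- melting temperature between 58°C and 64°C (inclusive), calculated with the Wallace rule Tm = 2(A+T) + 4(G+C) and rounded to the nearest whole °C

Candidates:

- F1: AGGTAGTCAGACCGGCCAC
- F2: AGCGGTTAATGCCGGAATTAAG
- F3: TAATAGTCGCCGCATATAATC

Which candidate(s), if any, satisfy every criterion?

F1 (19 nt, A=5 T=2 G=6 C=6): longest run = 2 ✓; GC 12/19 = 63.2% ✓; Tm = 2·7 + 4·12 = 62°C ✓ — passes.
F2 (22 nt, A=7 T=5 G=7 C=3): longest run = 2 ✓; GC 10/22 = 45.5%, outside 46.6–63.4% ✗; Tm = 2·12 + 4·10 = 64°C ✓ — fails.
F3 (21 nt, A=7 T=6 G=3 C=5): longest run = 2 ✓; GC 8/21 = 38.1%, outside 46.6–63.4% ✗; Tm = 2·13 + 4·8 = 58°C ✓ — fails.

F1 only.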